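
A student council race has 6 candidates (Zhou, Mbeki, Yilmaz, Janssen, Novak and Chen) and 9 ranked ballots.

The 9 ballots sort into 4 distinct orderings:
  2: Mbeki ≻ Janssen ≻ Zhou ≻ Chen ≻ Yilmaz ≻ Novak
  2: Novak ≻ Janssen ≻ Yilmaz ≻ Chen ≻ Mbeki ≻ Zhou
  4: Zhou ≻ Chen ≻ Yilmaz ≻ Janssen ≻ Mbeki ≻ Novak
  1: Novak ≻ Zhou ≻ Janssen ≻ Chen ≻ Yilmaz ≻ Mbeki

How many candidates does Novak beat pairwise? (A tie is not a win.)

Novak against each rival (9 voters):
Novak vs Zhou: Zhou, 6–3.
Novak–Mbeki: Mbeki 6–3.
Novak vs Yilmaz: Novak is ranked higher on 2+1 = 3 ballots, Yilmaz on 6. Yilmaz wins 6–3.
Novak vs Janssen: Novak is ranked higher on 2+1 = 3 ballots, Janssen on 6. Janssen wins 6–3.
Novak vs Chen: 3 to 6, Chen.
Novak beats no one; loses to Zhou, Mbeki, Yilmaz, Janssen, Chen — 0 pairwise wins.

0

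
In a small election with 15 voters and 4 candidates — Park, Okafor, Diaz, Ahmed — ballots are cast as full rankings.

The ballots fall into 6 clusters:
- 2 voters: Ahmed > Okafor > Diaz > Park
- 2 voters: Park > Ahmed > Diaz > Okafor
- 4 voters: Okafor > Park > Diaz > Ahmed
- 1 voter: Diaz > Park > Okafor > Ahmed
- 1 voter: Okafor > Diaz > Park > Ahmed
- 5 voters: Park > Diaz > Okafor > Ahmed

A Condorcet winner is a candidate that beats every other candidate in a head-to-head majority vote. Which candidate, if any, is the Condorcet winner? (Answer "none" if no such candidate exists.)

Park

Head-to-head results (15 voters):
Park vs Okafor: Park preferred on 2+1+5 = 8 ballots; Park wins 8–7.
Park vs Diaz: Park preferred on 2+4+5 = 11 ballots; Park wins 11–4.
Park vs Ahmed: Park is ranked higher on 2+4+1+1+5 = 13 ballots, Ahmed on 2. Park wins 13–2.
Okafor vs Diaz: Okafor is ranked higher on 2+4+1 = 7 ballots, Diaz on 8. Diaz wins 8–7.
Okafor vs Ahmed: Okafor preferred on 4+1+1+5 = 11 ballots; Okafor wins 11–4.
Diaz vs Ahmed: Diaz preferred on 4+1+1+5 = 11 ballots; Diaz wins 11–4.
Park beats each of Okafor, Diaz, Ahmed — Park is the Condorcet winner.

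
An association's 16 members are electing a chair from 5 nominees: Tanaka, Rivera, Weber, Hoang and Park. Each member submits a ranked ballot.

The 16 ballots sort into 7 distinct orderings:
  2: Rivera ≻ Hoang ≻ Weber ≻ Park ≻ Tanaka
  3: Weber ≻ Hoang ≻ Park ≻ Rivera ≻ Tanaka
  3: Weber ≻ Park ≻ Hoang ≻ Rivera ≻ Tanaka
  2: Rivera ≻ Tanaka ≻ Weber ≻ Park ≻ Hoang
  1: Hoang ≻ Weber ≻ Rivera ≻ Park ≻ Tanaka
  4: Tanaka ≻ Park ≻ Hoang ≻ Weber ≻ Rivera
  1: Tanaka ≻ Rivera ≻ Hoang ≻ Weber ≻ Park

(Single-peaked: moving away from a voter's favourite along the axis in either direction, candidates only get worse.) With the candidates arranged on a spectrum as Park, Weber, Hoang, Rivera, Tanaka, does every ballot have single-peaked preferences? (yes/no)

Axis positions: Park=1, Weber=2, Hoang=3, Rivera=4, Tanaka=5.
Ballot type 1 (peak Rivera at position 4): ranking walks positions 4-3-2-1-5, expanding outward from the peak — single-peaked.
Ballot type 2 (peak Weber at position 2): ranking walks positions 2-3-1-4-5, expanding outward from the peak — single-peaked.
Ballot type 3 (peak Weber at position 2): ranking walks positions 2-1-3-4-5, expanding outward from the peak — single-peaked.
Ballot type 4: ranking walks positions 4-5-2-1-3; Weber is ranked above Hoang even though Hoang lies between Weber and the peak Rivera on the axis — preferences dip and rise again. Not single-peaked.
Ballot type 5 (peak Hoang at position 3): ranking walks positions 3-2-4-1-5, expanding outward from the peak — single-peaked.
Ballot type 6: ranking walks positions 5-1-3-2-4; Park is ranked above Rivera even though Rivera lies between Park and the peak Tanaka on the axis — preferences dip and rise again. Not single-peaked.
Ballot type 7 (peak Tanaka at position 5): ranking walks positions 5-4-3-2-1, expanding outward from the peak — single-peaked.
Ballot type 4 violates single-peakedness, so the profile is not single-peaked on this axis.

no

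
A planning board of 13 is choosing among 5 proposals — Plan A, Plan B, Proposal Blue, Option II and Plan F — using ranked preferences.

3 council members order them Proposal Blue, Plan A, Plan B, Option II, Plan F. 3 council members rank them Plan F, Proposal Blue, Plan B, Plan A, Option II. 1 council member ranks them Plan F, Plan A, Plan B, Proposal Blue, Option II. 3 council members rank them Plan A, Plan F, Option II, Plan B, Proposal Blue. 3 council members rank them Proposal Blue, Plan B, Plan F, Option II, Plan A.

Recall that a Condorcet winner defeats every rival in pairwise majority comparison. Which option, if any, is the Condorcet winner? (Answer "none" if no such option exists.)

Plan F

Pairwise majorities:
Plan A vs Plan B: 3+1+3 = 7 for Plan A, 6 for Plan B — Plan A by 7–6.
Plan A vs Proposal Blue: 4 to 9, Proposal Blue.
Plan A–Option II: Plan A 10–3.
Plan A vs Plan F: Plan A is ranked higher on 3+3 = 6 ballots, Plan F on 7. Plan F wins 7–6.
Plan B vs Proposal Blue: Plan B preferred on 1+3 = 4 ballots; Proposal Blue wins 9–4.
Plan B vs Option II: 3+3+1+3 = 10 for Plan B, 3 for Option II — Plan B by 10–3.
Plan B vs Plan F: 6 to 7, Plan F.
Proposal Blue vs Option II: Proposal Blue wins 10–3.
Proposal Blue vs Plan F: Plan F wins 7–6.
Option II vs Plan F: 3 to 10, Plan F.
Plan F wins every pairwise contest, so Plan F is the Condorcet winner.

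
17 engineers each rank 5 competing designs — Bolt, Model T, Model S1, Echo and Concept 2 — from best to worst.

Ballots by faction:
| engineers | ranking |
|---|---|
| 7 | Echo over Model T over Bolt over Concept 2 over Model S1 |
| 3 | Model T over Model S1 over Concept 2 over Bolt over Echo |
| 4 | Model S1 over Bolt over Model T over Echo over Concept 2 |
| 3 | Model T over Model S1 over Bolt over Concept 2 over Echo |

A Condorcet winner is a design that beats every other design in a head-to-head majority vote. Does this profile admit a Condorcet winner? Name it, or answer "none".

Model T

Pairwise majorities:
Bolt vs Model T: Bolt preferred on 4 ballots; Model T wins 13–4.
Bolt vs Model S1: 7 to 10, Model S1.
Bolt vs Echo: Bolt is ranked higher on 3+4+3 = 10 ballots, Echo on 7. Bolt wins 10–7.
Bolt vs Concept 2: 14 to 3, Bolt.
Model T vs Model S1: 13 to 4, Model T.
Model T vs Echo: Model T is ranked higher on 3+4+3 = 10 ballots, Echo on 7. Model T wins 10–7.
Model T vs Concept 2: Model T preferred on 7+3+4+3 = 17 ballots; Model T wins 17–0.
Model S1 vs Echo: Model S1 preferred on 3+4+3 = 10 ballots; Model S1 wins 10–7.
Model S1 vs Concept 2: Model S1 is ranked higher on 3+4+3 = 10 ballots, Concept 2 on 7. Model S1 wins 10–7.
Echo vs Concept 2: Echo preferred on 7+4 = 11 ballots; Echo wins 11–6.
Only Model T has no losses; Model T is the Condorcet winner.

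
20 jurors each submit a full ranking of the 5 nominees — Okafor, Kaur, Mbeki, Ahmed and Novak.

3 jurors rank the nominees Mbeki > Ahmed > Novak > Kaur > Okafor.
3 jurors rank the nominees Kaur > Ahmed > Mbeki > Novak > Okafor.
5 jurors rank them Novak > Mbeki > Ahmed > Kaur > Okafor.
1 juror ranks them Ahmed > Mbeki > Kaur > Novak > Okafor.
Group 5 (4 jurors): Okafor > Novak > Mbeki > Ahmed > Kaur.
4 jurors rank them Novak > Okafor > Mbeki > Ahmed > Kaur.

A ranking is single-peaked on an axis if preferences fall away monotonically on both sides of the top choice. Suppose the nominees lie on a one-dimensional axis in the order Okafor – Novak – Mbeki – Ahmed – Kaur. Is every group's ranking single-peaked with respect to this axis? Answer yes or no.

yes

Axis positions: Okafor=1, Novak=2, Mbeki=3, Ahmed=4, Kaur=5.
Group 1 (peak Mbeki at position 3): ranking walks positions 3-4-2-5-1, expanding outward from the peak — single-peaked.
Group 2 (peak Kaur at position 5): ranking walks positions 5-4-3-2-1, expanding outward from the peak — single-peaked.
Group 3 (peak Novak at position 2): ranking walks positions 2-3-4-5-1, expanding outward from the peak — single-peaked.
Group 4 (peak Ahmed at position 4): ranking walks positions 4-3-5-2-1, expanding outward from the peak — single-peaked.
Group 5 (peak Okafor at position 1): ranking walks positions 1-2-3-4-5, expanding outward from the peak — single-peaked.
Group 6 (peak Novak at position 2): ranking walks positions 2-1-3-4-5, expanding outward from the peak — single-peaked.
Every ranking is single-peaked on this axis.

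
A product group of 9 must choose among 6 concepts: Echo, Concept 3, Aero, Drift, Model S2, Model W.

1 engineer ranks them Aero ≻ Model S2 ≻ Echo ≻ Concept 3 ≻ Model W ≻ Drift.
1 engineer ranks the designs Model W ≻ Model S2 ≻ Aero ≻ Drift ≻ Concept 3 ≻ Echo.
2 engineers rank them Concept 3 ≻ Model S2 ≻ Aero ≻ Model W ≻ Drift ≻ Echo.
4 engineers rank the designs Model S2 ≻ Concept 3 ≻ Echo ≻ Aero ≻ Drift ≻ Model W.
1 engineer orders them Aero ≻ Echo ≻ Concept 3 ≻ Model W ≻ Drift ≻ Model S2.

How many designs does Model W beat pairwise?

1

Model W against each rival (9 engineers):
Model W–Echo: Echo 6–3.
Model W vs Concept 3: Concept 3 wins 8–1.
Model W vs Aero: 1 for Model W, 8 for Aero — Aero by 8–1.
Model W vs Drift: Model W wins 5–4.
Model W vs Model S2: 2 to 7, Model S2.
Model W beats Drift; loses to Echo, Concept 3, Aero, Model S2 — 1 pairwise win.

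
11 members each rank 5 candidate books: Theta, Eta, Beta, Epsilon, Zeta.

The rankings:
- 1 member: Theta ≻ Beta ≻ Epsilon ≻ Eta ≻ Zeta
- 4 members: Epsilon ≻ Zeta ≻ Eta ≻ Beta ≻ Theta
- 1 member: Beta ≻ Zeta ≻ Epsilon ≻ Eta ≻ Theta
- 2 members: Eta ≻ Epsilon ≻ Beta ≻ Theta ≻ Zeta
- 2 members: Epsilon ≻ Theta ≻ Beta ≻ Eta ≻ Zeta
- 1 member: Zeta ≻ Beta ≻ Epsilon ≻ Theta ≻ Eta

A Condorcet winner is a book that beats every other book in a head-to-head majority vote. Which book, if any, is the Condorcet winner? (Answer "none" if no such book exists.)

Epsilon

Pairwise majorities:
Theta vs Eta: Theta preferred on 1+2+1 = 4 ballots; Eta wins 7–4.
Theta vs Beta: Beta wins 8–3.
Theta vs Epsilon: Epsilon wins 10–1.
Theta vs Zeta: Theta is ranked higher on 1+2+2 = 5 ballots, Zeta on 6. Zeta wins 6–5.
Eta–Beta: Eta 6–5.
Eta vs Epsilon: Eta preferred on 2 ballots; Epsilon wins 9–2.
Eta vs Zeta: Eta is ranked higher on 1+2+2 = 5 ballots, Zeta on 6. Zeta wins 6–5.
Beta vs Epsilon: 1+1+1 = 3 for Beta, 8 for Epsilon — Epsilon by 8–3.
Beta vs Zeta: 6 to 5, Beta.
Epsilon vs Zeta: Epsilon preferred on 1+4+2+2 = 9 ballots; Epsilon wins 9–2.
Epsilon beats each of Theta, Eta, Beta, Zeta — Epsilon is the Condorcet winner.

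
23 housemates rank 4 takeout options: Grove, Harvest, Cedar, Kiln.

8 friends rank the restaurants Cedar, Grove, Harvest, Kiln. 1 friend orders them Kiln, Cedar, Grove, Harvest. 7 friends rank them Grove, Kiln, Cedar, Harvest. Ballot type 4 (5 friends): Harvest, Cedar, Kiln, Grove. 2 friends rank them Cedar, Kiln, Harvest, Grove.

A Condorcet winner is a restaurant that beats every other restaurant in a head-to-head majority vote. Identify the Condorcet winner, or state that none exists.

Head-to-head results (23 friends):
Grove–Harvest: Grove 16–7.
Grove vs Cedar: Cedar wins 16–7.
Grove vs Kiln: Grove, 15–8.
Harvest vs Cedar: Cedar wins 18–5.
Harvest vs Kiln: Harvest wins 13–10.
Cedar vs Kiln: Cedar wins 15–8.
Cedar wins every pairwise contest, so Cedar is the Condorcet winner.

Cedar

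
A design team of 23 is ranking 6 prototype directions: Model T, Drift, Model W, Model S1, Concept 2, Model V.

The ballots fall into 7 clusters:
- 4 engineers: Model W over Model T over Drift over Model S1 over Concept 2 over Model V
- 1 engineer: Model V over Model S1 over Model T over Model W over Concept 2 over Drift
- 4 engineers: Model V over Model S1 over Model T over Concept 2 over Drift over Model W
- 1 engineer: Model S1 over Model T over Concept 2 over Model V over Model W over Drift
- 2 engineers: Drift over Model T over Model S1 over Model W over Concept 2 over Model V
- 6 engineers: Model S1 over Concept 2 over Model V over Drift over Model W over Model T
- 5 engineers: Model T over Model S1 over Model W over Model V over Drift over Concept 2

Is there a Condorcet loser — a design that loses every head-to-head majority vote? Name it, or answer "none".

none

Pairwise majorities:
Model T vs Drift: Model T, 15–8.
Model T vs Model W: Model T, 13–10.
Model T vs Model S1: 4+2+5 = 11 for Model T, 12 for Model S1 — Model S1 by 12–11.
Model T vs Concept 2: Model T, 17–6.
Model T vs Model V: 4+1+2+5 = 12 for Model T, 11 for Model V — Model T by 12–11.
Drift vs Model W: 12 to 11, Drift.
Drift vs Model S1: 6 to 17, Model S1.
Drift–Concept 2: Concept 2 12–11.
Drift vs Model V: 4+2 = 6 for Drift, 17 for Model V — Model V by 17–6.
Model W vs Model S1: Model W preferred on 4 ballots; Model S1 wins 19–4.
Model W vs Concept 2: Model W is ranked higher on 4+1+2+5 = 12 ballots, Concept 2 on 11. Model W wins 12–11.
Model W vs Model V: Model W preferred on 4+2+5 = 11 ballots; Model V wins 12–11.
Model S1 vs Concept 2: Model S1 wins 23–0.
Model S1 vs Model V: Model S1 preferred on 4+1+2+6+5 = 18 ballots; Model S1 wins 18–5.
Concept 2 vs Model V: 13 to 10, Concept 2.
No design is winless: Model T beats Drift; Drift beats Model W; Model W beats Concept 2; Model S1 beats Model T; Concept 2 beats Drift; Model V beats Drift. There is no Condorcet loser.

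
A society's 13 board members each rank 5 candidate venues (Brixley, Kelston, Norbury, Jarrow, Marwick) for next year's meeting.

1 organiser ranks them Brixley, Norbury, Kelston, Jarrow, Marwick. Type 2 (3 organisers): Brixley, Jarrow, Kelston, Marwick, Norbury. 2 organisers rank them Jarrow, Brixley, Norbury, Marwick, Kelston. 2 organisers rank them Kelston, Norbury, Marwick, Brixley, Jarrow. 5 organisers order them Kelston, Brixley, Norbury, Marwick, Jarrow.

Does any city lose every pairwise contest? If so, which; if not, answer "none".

Jarrow

Head-to-head results (13 organisers):
Brixley vs Kelston: Kelston, 7–6.
Brixley vs Norbury: Brixley, 11–2.
Brixley vs Jarrow: Brixley is ranked higher on 1+3+2+5 = 11 ballots, Jarrow on 2. Brixley wins 11–2.
Brixley vs Marwick: Brixley, 11–2.
Kelston vs Norbury: Kelston is ranked higher on 3+2+5 = 10 ballots, Norbury on 3. Kelston wins 10–3.
Kelston vs Jarrow: Kelston preferred on 1+2+5 = 8 ballots; Kelston wins 8–5.
Kelston vs Marwick: Kelston is ranked higher on 1+3+2+5 = 11 ballots, Marwick on 2. Kelston wins 11–2.
Norbury vs Jarrow: Norbury wins 8–5.
Norbury vs Marwick: Norbury wins 10–3.
Jarrow vs Marwick: 6 to 7, Marwick.
Jarrow is beaten in every head-to-head and is the Condorcet loser.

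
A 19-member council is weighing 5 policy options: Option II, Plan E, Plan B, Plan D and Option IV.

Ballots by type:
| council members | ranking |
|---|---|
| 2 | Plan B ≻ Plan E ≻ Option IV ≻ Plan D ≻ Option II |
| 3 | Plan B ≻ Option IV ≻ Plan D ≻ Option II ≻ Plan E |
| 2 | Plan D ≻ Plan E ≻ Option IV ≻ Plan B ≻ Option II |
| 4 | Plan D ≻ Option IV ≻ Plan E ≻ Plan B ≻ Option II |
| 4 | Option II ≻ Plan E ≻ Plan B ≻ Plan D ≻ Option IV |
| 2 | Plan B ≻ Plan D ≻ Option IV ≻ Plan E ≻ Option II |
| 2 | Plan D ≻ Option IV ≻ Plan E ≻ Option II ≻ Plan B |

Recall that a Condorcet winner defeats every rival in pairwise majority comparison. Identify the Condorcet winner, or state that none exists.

none

Head-to-head results (19 council members):
Option II vs Plan E: Plan E wins 12–7.
Option II–Plan B: Plan B 13–6.
Option II vs Plan D: Plan D wins 15–4.
Option II vs Option IV: Option IV wins 15–4.
Plan E vs Plan B: Plan E wins 12–7.
Plan E vs Plan D: Plan D, 13–6.
Plan E–Option IV: Option IV 11–8.
Plan B–Plan D: Plan B 11–8.
Plan B vs Option IV: Plan B, 11–8.
Plan D–Option IV: Plan D 14–5.
No option is unbeaten: Option II loses to Plan E; Plan E loses to Plan D; Plan B loses to Plan E; Plan D loses to Plan B; Option IV loses to Plan B. In particular Plan E → Plan B → Plan D → Plan E is a majority cycle — no Condorcet winner exists.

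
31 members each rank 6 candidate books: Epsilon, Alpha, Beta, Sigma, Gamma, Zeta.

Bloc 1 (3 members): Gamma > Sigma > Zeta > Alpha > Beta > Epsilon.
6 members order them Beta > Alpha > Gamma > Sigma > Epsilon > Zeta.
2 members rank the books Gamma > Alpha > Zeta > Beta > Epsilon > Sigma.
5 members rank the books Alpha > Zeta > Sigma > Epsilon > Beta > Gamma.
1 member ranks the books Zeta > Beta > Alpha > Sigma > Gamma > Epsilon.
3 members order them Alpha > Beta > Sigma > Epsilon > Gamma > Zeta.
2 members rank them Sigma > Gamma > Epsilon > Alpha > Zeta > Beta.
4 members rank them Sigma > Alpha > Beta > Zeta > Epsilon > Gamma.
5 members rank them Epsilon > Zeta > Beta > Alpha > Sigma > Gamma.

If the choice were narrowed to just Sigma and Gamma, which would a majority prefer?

Sigma

Ballots ranking Sigma above Gamma: 5 + 1 + 3 + 2 + 4 + 5 = 20.
Ballots ranking Gamma above Sigma: 31 − 20 = 11.
Sigma wins the head-to-head 20–11.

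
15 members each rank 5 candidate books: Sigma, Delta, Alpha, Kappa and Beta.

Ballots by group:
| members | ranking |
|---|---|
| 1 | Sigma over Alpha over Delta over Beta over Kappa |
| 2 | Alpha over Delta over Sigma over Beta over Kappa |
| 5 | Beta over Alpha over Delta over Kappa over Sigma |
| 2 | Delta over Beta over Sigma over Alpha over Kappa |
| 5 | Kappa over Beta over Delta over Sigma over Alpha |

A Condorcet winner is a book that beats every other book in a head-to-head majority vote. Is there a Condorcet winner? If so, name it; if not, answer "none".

Beta

Check each pair by majority over 15 ballots:
Sigma vs Delta: Delta, 14–1.
Sigma vs Alpha: 8 to 7, Sigma.
Sigma vs Kappa: Kappa, 10–5.
Sigma–Beta: Beta 12–3.
Delta vs Alpha: Alpha, 8–7.
Delta vs Kappa: Delta wins 10–5.
Delta–Beta: Beta 10–5.
Alpha vs Kappa: 10 to 5, Alpha.
Alpha vs Beta: Alpha preferred on 1+2 = 3 ballots; Beta wins 12–3.
Kappa vs Beta: Beta, 10–5.
Beta beats each of Sigma, Delta, Alpha, Kappa — Beta is the Condorcet winner.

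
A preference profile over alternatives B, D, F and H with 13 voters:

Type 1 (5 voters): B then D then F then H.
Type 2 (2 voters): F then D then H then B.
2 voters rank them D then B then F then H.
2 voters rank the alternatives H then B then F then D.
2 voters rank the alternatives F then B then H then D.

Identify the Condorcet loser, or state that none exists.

H

Head-to-head results (13 voters):
B vs D: 9 to 4, B.
B vs F: B preferred on 5+2+2 = 9 ballots; B wins 9–4.
B vs H: B, 9–4.
D vs F: D preferred on 5+2 = 7 ballots; D wins 7–6.
D vs H: D, 9–4.
F vs H: 11 to 2, F.
Only H has no wins; H is the Condorcet loser.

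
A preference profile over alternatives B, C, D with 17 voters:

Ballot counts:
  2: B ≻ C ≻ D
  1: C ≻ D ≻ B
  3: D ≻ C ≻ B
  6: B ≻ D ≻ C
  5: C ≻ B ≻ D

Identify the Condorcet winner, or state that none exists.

Head-to-head results (17 voters):
B vs C: C wins 9–8.
B vs D: 13 to 4, B.
C vs D: 8 to 9, D.
Each alternative drops at least one matchup (B loses to C; C loses to D; D loses to B); the cycle B beats D beats C beats B rules out a Condorcet winner.

none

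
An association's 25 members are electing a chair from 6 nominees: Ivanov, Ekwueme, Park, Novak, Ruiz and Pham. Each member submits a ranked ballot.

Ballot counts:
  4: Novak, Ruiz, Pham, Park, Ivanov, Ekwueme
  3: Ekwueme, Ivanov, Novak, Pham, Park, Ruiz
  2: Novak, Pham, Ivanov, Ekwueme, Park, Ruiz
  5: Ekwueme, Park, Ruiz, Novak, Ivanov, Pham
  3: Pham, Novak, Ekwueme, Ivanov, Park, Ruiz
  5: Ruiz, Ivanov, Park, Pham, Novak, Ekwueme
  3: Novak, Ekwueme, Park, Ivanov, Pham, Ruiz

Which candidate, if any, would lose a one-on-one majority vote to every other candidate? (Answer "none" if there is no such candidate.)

none

Head-to-head results (25 voters):
Ivanov–Ekwueme: Ekwueme 14–11.
Ivanov vs Park: Ivanov, 13–12.
Ivanov–Novak: Novak 17–8.
Ivanov vs Ruiz: Ruiz, 14–11.
Ivanov–Pham: Ivanov 16–9.
Ekwueme–Park: Ekwueme 16–9.
Ekwueme vs Novak: Novak wins 17–8.
Ekwueme vs Ruiz: 3+2+5+3+3 = 16 for Ekwueme, 9 for Ruiz — Ekwueme by 16–9.
Ekwueme–Pham: Pham 14–11.
Park vs Novak: 10 to 15, Novak.
Park vs Ruiz: Park wins 16–9.
Park vs Pham: 5+5+3 = 13 for Park, 12 for Pham — Park by 13–12.
Novak vs Ruiz: 4+3+2+3+3 = 15 for Novak, 10 for Ruiz — Novak by 15–10.
Novak–Pham: Novak 17–8.
Ruiz vs Pham: 4+5+5 = 14 for Ruiz, 11 for Pham — Ruiz by 14–11.
No candidate is winless: Ivanov beats Park; Ekwueme beats Ivanov; Park beats Ruiz; Novak beats Ivanov; Ruiz beats Ivanov; Pham beats Ekwueme. There is no Condorcet loser.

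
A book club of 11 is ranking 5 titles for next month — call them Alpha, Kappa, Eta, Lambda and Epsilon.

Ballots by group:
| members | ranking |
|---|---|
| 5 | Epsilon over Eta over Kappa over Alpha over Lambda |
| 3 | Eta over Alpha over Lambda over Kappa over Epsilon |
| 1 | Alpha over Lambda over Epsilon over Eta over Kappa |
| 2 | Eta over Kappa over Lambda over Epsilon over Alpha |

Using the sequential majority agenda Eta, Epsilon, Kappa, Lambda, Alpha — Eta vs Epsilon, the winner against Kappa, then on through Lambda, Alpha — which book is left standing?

Round 1: Eta vs Epsilon — 5–6, Epsilon advances.
Round 2: Epsilon vs Kappa — 6–5, Epsilon advances.
Round 3: Epsilon vs Lambda — 5–6, Lambda advances.
Round 4: Lambda vs Alpha — 2–9, Alpha advances.
Alpha survives the agenda.

Alpha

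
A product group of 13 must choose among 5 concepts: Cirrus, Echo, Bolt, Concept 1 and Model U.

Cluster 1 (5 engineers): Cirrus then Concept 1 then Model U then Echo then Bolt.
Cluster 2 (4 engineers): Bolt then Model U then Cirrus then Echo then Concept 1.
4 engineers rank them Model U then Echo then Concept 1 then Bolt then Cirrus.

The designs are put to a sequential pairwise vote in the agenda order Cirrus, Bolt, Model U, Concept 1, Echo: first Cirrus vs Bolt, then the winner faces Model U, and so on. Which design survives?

Round 1: Cirrus vs Bolt — 5–8, Bolt advances.
Round 2: Bolt vs Model U — 4–9, Model U advances.
Round 3: Model U vs Concept 1 — 8–5, Model U advances.
Round 4: Model U vs Echo — 13–0, Model U advances.
Model U survives the agenda.

Model U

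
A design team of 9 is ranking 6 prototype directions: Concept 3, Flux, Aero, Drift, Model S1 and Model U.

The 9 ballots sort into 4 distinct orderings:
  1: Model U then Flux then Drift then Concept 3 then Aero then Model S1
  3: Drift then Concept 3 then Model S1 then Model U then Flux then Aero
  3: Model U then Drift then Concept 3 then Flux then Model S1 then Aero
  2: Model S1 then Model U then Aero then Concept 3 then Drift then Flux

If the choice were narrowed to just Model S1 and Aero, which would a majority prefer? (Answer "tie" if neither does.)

Ballots ranking Model S1 above Aero: 3 + 3 + 2 = 8.
Ballots ranking Aero above Model S1: 9 − 8 = 1.
Model S1 wins the head-to-head 8–1.

Model S1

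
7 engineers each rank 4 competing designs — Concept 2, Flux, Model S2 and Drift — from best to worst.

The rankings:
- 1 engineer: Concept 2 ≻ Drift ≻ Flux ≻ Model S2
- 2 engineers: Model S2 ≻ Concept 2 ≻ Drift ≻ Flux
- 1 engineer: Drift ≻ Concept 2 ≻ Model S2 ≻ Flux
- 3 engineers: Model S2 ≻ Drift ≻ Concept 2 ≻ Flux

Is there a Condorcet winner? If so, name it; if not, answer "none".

Pairwise majorities:
Concept 2 vs Flux: Concept 2 is ranked higher on 1+2+1+3 = 7 ballots, Flux on 0. Concept 2 wins 7–0.
Concept 2 vs Model S2: Concept 2 preferred on 1+1 = 2 ballots; Model S2 wins 5–2.
Concept 2 vs Drift: 1+2 = 3 for Concept 2, 4 for Drift — Drift by 4–3.
Flux vs Model S2: Flux preferred on 1 ballot; Model S2 wins 6–1.
Flux vs Drift: Flux is ranked higher on 0 ballots, Drift on 7. Drift wins 7–0.
Model S2 vs Drift: Model S2 preferred on 2+3 = 5 ballots; Model S2 wins 5–2.
Only Model S2 has no losses; Model S2 is the Condorcet winner.

Model S2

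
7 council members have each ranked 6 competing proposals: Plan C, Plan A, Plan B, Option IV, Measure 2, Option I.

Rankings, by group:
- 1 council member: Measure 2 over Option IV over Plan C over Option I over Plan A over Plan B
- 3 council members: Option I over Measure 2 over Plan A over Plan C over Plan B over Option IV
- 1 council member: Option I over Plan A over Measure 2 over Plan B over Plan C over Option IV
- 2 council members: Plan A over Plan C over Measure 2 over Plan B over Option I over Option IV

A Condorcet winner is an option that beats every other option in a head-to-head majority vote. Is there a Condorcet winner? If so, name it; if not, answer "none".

Option I

Head-to-head results (7 council members):
Plan C vs Plan A: Plan C preferred on 1 ballot; Plan A wins 6–1.
Plan C vs Plan B: 6 to 1, Plan C.
Plan C vs Option IV: Plan C is ranked higher on 3+1+2 = 6 ballots, Option IV on 1. Plan C wins 6–1.
Plan C vs Measure 2: 2 for Plan C, 5 for Measure 2 — Measure 2 by 5–2.
Plan C vs Option I: 3 to 4, Option I.
Plan A vs Plan B: Plan A preferred on 1+3+1+2 = 7 ballots; Plan A wins 7–0.
Plan A vs Option IV: Plan A is ranked higher on 3+1+2 = 6 ballots, Option IV on 1. Plan A wins 6–1.
Plan A vs Measure 2: 3 to 4, Measure 2.
Plan A vs Option I: 2 to 5, Option I.
Plan B vs Option IV: Plan B is ranked higher on 3+1+2 = 6 ballots, Option IV on 1. Plan B wins 6–1.
Plan B vs Measure 2: 0 to 7, Measure 2.
Plan B vs Option I: 2 for Plan B, 5 for Option I — Option I by 5–2.
Option IV vs Measure 2: Option IV preferred on 0 ballots; Measure 2 wins 7–0.
Option IV vs Option I: 1 for Option IV, 6 for Option I — Option I by 6–1.
Measure 2 vs Option I: 3 to 4, Option I.
Option I defeats every rival head-to-head and is the Condorcet winner.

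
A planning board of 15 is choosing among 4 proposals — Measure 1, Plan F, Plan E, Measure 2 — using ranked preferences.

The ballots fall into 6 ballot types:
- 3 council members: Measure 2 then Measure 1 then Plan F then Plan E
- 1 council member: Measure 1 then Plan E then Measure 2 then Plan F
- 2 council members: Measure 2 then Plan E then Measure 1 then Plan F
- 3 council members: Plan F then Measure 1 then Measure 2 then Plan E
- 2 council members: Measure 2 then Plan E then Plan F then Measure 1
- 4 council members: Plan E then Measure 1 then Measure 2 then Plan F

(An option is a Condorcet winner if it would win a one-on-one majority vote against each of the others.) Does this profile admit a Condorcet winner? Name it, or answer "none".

none

Pairwise majorities:
Measure 1 vs Plan F: 3+1+2+4 = 10 for Measure 1, 5 for Plan F — Measure 1 by 10–5.
Measure 1 vs Plan E: Measure 1 is ranked higher on 3+1+3 = 7 ballots, Plan E on 8. Plan E wins 8–7.
Measure 1 vs Measure 2: 8 to 7, Measure 1.
Plan F vs Plan E: Plan F is ranked higher on 3+3 = 6 ballots, Plan E on 9. Plan E wins 9–6.
Plan F vs Measure 2: 3 for Plan F, 12 for Measure 2 — Measure 2 by 12–3.
Plan E vs Measure 2: 5 to 10, Measure 2.
Each option drops at least one matchup (Measure 1 loses to Plan E; Plan F loses to Measure 1; Plan E loses to Measure 2; Measure 2 loses to Measure 1); the cycle Measure 1 beats Measure 2 beats Plan E beats Measure 1 rules out a Condorcet winner.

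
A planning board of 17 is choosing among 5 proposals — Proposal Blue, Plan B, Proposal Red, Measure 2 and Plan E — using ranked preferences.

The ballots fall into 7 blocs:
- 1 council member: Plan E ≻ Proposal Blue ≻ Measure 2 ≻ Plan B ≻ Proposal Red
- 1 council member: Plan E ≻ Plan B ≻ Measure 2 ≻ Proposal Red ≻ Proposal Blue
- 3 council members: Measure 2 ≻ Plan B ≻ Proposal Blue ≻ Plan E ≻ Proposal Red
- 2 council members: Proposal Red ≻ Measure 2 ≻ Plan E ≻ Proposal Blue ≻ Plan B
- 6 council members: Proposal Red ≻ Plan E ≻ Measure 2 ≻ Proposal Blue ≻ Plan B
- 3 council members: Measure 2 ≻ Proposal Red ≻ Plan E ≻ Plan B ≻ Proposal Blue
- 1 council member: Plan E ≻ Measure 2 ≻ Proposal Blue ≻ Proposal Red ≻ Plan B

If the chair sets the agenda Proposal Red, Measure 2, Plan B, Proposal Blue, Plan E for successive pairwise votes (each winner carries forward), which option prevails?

Round 1: Proposal Red vs Measure 2 — 8–9, Measure 2 advances.
Round 2: Measure 2 vs Plan B — 16–1, Measure 2 advances.
Round 3: Measure 2 vs Proposal Blue — 16–1, Measure 2 advances.
Round 4: Measure 2 vs Plan E — 8–9, Plan E advances.
The agenda winner is Plan E.

Plan E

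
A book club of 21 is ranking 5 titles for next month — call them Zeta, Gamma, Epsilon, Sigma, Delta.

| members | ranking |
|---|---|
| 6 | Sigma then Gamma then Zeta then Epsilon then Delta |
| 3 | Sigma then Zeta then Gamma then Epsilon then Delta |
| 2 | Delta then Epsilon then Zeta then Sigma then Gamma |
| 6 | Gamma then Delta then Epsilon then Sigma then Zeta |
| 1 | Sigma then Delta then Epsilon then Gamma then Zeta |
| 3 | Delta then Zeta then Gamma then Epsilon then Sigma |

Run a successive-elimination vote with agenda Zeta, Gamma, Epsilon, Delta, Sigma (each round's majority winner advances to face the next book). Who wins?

Sigma

Round 1: Zeta vs Gamma — 8–13, Gamma advances.
Round 2: Gamma vs Epsilon — 18–3, Gamma advances.
Round 3: Gamma vs Delta — 15–6, Gamma advances.
Round 4: Gamma vs Sigma — 9–12, Sigma advances.
The agenda winner is Sigma.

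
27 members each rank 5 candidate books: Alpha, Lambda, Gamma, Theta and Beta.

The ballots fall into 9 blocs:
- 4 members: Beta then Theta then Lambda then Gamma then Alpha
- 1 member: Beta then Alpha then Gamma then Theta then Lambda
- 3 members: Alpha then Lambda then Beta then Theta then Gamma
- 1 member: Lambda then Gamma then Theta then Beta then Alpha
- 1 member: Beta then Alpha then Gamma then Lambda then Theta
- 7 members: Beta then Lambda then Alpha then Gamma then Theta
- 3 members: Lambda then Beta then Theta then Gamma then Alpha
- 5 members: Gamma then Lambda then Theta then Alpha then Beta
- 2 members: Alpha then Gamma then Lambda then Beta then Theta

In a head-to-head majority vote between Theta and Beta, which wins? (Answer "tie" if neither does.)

Beta

Ballots ranking Theta above Beta: 1 + 5 = 6.
Ballots ranking Beta above Theta: 27 − 6 = 21.
Beta wins the head-to-head 21–6.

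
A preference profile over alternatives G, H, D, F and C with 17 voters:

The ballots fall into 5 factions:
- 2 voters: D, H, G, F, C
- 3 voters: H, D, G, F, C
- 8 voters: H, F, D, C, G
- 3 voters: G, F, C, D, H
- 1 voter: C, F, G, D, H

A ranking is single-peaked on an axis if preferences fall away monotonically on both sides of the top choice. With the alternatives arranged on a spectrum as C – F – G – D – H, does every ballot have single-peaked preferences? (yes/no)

no

Axis positions: C=1, F=2, G=3, D=4, H=5.
Faction 1 (peak D at position 4): ranking walks positions 4-5-3-2-1, expanding outward from the peak — single-peaked.
Faction 2 (peak H at position 5): ranking walks positions 5-4-3-2-1, expanding outward from the peak — single-peaked.
Faction 3: ranking walks positions 5-2-4-1-3; F is ranked above D even though D lies between F and the peak H on the axis — preferences dip and rise again. Not single-peaked.
Faction 4 (peak G at position 3): ranking walks positions 3-2-1-4-5, expanding outward from the peak — single-peaked.
Faction 5 (peak C at position 1): ranking walks positions 1-2-3-4-5, expanding outward from the peak — single-peaked.
Faction 3 violates single-peakedness, so the profile is not single-peaked on this axis.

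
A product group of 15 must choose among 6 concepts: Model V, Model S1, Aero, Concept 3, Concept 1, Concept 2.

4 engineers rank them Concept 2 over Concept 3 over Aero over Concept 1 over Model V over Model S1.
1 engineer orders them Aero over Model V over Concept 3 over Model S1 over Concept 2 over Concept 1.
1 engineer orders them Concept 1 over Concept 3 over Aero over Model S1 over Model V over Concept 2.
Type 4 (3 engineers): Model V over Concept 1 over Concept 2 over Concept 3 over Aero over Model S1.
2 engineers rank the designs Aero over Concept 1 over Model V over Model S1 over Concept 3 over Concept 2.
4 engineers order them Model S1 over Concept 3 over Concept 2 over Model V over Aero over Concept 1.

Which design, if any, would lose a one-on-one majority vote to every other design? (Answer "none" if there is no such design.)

none

Pairwise majorities:
Model V–Model S1: Model V 10–5.
Model V vs Aero: 3+4 = 7 for Model V, 8 for Aero — Aero by 8–7.
Model V vs Concept 3: 6 to 9, Concept 3.
Model V vs Concept 1: Model V preferred on 1+3+4 = 8 ballots; Model V wins 8–7.
Model V–Concept 2: Concept 2 8–7.
Model S1–Aero: Aero 11–4.
Model S1 vs Concept 3: Model S1 preferred on 2+4 = 6 ballots; Concept 3 wins 9–6.
Model S1–Concept 1: Concept 1 10–5.
Model S1 vs Concept 2: Model S1, 8–7.
Aero–Concept 3: Concept 3 12–3.
Aero vs Concept 1: 11 to 4, Aero.
Aero vs Concept 2: 4 to 11, Concept 2.
Concept 3 vs Concept 1: Concept 3 wins 9–6.
Concept 3 vs Concept 2: Concept 3 wins 8–7.
Concept 1 vs Concept 2: 1+3+2 = 6 for Concept 1, 9 for Concept 2 — Concept 2 by 9–6.
No design is winless: Model V beats Model S1; Model S1 beats Concept 2; Aero beats Model V; Concept 3 beats Model V; Concept 1 beats Model S1; Concept 2 beats Model V. There is no Condorcet loser.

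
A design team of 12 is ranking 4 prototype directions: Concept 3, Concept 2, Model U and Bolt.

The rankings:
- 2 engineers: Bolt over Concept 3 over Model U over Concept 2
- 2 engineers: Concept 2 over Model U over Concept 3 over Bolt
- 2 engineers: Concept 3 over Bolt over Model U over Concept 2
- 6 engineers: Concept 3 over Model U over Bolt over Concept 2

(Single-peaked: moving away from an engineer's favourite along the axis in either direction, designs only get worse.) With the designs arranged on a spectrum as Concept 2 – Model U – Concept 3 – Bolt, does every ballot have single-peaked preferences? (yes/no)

yes

Axis positions: Concept 2=1, Model U=2, Concept 3=3, Bolt=4.
Faction 1 (peak Bolt at position 4): ranking walks positions 4-3-2-1, expanding outward from the peak — single-peaked.
Faction 2 (peak Concept 2 at position 1): ranking walks positions 1-2-3-4, expanding outward from the peak — single-peaked.
Faction 3 (peak Concept 3 at position 3): ranking walks positions 3-4-2-1, expanding outward from the peak — single-peaked.
Faction 4 (peak Concept 3 at position 3): ranking walks positions 3-2-4-1, expanding outward from the peak — single-peaked.
Every ranking is single-peaked on this axis.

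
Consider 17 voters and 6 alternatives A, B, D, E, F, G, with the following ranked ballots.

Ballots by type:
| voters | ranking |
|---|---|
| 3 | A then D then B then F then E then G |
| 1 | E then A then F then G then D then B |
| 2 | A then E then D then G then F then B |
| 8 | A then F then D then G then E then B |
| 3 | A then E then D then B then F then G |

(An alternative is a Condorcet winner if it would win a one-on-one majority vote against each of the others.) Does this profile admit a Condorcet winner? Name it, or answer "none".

Head-to-head results (17 voters):
A vs B: 17 to 0, A.
A vs D: 17 to 0, A.
A vs E: A wins 16–1.
A vs F: A wins 17–0.
A–G: A 17–0.
B vs D: 0 to 17, D.
B vs E: B preferred on 3 ballots; E wins 14–3.
B vs F: F wins 11–6.
B vs G: B is ranked higher on 3+3 = 6 ballots, G on 11. G wins 11–6.
D vs E: D preferred on 3+8 = 11 ballots; D wins 11–6.
D vs F: 8 to 9, F.
D vs G: D wins 16–1.
E vs F: F, 11–6.
E vs G: E preferred on 3+1+2+3 = 9 ballots; E wins 9–8.
F vs G: 3+1+8+3 = 15 for F, 2 for G — F by 15–2.
Only A has no losses; A is the Condorcet winner.

A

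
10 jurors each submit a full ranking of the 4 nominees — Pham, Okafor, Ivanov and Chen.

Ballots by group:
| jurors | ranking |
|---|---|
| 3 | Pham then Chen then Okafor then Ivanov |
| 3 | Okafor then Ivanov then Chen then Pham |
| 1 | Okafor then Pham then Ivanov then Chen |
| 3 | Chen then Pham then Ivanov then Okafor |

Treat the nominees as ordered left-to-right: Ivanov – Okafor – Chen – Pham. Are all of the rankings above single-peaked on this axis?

no

Axis positions: Ivanov=1, Okafor=2, Chen=3, Pham=4.
Group 1 (peak Pham at position 4): ranking walks positions 4-3-2-1, expanding outward from the peak — single-peaked.
Group 2 (peak Okafor at position 2): ranking walks positions 2-1-3-4, expanding outward from the peak — single-peaked.
Group 3: ranking walks positions 2-4-1-3; Pham is ranked above Chen even though Chen lies between Pham and the peak Okafor on the axis — preferences dip and rise again. Not single-peaked.
Group 4: ranking walks positions 3-4-1-2; Ivanov is ranked above Okafor even though Okafor lies between Ivanov and the peak Chen on the axis — preferences dip and rise again. Not single-peaked.
Group 3 violates single-peakedness, so the profile is not single-peaked on this axis.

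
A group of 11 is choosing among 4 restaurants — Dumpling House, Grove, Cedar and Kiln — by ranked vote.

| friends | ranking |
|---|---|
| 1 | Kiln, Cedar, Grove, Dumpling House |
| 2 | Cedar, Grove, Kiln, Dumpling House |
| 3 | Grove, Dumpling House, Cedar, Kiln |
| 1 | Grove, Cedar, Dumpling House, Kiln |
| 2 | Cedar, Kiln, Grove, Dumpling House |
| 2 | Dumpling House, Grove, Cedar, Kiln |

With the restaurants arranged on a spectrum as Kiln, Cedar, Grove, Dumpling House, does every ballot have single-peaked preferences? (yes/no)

Axis positions: Kiln=1, Cedar=2, Grove=3, Dumpling House=4.
Bloc 1 (peak Kiln at position 1): ranking walks positions 1-2-3-4, expanding outward from the peak — single-peaked.
Bloc 2 (peak Cedar at position 2): ranking walks positions 2-3-1-4, expanding outward from the peak — single-peaked.
Bloc 3 (peak Grove at position 3): ranking walks positions 3-4-2-1, expanding outward from the peak — single-peaked.
Bloc 4 (peak Grove at position 3): ranking walks positions 3-2-4-1, expanding outward from the peak — single-peaked.
Bloc 5 (peak Cedar at position 2): ranking walks positions 2-1-3-4, expanding outward from the peak — single-peaked.
Bloc 6 (peak Dumpling House at position 4): ranking walks positions 4-3-2-1, expanding outward from the peak — single-peaked.
Every ranking is single-peaked on this axis.

yes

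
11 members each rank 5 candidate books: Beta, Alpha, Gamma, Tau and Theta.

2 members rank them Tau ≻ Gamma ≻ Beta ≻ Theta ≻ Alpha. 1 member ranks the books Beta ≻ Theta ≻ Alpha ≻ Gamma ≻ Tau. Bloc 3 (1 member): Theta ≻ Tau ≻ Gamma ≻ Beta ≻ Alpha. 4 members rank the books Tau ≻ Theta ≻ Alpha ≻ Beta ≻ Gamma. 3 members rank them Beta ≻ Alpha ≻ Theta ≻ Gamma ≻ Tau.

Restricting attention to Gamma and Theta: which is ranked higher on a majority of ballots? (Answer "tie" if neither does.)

Theta

Ballots ranking Gamma above Theta: 2.
Ballots ranking Theta above Gamma: 11 − 2 = 9.
Theta wins the head-to-head 9–2.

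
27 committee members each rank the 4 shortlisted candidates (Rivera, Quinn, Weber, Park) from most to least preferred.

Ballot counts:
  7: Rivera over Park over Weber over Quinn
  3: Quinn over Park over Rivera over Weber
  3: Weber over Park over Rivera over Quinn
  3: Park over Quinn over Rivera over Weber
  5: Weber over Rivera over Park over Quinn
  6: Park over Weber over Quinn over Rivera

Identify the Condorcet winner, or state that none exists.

Park

Pairwise majorities:
Rivera vs Quinn: Rivera, 15–12.
Rivera–Weber: Weber 14–13.
Rivera vs Park: Park wins 15–12.
Quinn vs Weber: Weber, 21–6.
Quinn–Park: Park 24–3.
Weber vs Park: Park wins 19–8.
Park beats each of Rivera, Quinn, Weber — Park is the Condorcet winner.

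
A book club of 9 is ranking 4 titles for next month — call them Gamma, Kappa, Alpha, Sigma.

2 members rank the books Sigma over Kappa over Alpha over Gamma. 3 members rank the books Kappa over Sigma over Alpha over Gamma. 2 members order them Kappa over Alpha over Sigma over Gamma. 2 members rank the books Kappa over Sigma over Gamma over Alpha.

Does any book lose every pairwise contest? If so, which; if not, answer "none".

Pairwise majorities:
Gamma vs Kappa: Kappa, 9–0.
Gamma vs Alpha: Gamma is ranked higher on 2 ballots, Alpha on 7. Alpha wins 7–2.
Gamma vs Sigma: Sigma wins 9–0.
Kappa vs Alpha: Kappa is ranked higher on 2+3+2+2 = 9 ballots, Alpha on 0. Kappa wins 9–0.
Kappa vs Sigma: 7 to 2, Kappa.
Alpha vs Sigma: 2 for Alpha, 7 for Sigma — Sigma by 7–2.
Gamma loses to every other book — it is the Condorcet loser.

Gamma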